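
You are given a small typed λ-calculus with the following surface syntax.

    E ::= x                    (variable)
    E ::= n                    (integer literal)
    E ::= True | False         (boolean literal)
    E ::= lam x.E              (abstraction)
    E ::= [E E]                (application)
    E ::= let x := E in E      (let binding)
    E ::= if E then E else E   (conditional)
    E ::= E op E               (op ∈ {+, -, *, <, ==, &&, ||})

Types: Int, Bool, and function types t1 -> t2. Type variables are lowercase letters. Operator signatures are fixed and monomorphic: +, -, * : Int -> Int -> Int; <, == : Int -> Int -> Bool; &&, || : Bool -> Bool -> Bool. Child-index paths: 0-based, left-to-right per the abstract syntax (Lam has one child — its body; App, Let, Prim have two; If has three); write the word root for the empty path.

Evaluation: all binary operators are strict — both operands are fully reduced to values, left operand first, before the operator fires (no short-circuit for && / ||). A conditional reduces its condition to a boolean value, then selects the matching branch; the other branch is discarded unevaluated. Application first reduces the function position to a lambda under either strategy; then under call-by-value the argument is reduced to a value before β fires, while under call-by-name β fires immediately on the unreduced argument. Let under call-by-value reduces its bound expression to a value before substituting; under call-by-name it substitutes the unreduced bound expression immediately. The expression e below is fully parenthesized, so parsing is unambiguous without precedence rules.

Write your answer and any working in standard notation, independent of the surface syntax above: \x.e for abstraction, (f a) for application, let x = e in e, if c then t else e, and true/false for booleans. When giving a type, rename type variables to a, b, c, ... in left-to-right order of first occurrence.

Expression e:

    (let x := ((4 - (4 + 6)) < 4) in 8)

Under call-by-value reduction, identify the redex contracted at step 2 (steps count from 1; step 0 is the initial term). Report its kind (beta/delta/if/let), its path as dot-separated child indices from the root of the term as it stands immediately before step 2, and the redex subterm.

Answer: delta at 0.0 : (4 - 10)

Trace:
step 0: (let x = ((4 - (4 + 6)) < 4) in 8)
step 1: [delta@0.0.1] (let x = ((4 - 10) < 4) in 8)
step 2: [delta@0.0] (let x = (-6 < 4) in 8)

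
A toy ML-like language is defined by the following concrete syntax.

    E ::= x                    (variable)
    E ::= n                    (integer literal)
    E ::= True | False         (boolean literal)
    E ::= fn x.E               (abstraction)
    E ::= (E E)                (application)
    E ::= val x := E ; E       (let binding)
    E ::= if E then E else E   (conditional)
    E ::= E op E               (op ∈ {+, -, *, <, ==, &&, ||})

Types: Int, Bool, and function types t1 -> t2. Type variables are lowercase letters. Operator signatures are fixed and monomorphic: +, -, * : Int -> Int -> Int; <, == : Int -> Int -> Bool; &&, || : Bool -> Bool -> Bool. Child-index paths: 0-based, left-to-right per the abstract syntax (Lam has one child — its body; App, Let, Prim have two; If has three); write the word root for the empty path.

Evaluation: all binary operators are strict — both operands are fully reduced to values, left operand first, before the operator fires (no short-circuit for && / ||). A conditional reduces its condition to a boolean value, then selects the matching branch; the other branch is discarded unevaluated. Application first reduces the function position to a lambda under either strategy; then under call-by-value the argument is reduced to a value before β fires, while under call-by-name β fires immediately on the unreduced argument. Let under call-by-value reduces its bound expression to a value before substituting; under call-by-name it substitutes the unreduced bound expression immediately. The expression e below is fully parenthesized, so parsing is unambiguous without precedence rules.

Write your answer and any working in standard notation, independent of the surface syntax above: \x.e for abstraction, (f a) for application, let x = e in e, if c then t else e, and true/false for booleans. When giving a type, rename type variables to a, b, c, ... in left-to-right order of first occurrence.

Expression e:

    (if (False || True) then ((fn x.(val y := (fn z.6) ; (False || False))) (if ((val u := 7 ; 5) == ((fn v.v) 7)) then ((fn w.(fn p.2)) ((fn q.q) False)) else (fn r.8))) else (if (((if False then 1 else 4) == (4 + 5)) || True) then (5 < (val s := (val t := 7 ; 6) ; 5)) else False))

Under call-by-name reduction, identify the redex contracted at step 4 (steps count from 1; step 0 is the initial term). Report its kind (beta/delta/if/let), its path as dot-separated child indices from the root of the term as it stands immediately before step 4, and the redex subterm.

Working:
step 0: (if (false || true) then ((\x.(let y = (\z.6) in (false || false))) (if ((let u = 7 in 5) == ((\v.v) 7)) then ((\w.(\p.2)) ((\q.q) false)) else (\r.8))) else (if (((if false then 1 else 4) == (4 + 5)) || true) then (5 < (let s = (let t = 7 in 6) in 5)) else false))
step 1: [delta@0] (if true then ((\x.(let y = (\z.6) in (false || false))) (if ((let u = 7 in 5) == ((\v.v) 7)) then ((\w.(\p.2)) ((\q.q) false)) else (\r.8))) else (if (((if false then 1 else 4) == (4 + 5)) || true) then (5 < (let s = (let t = 7 in 6) in 5)) else false))
step 2: [if@root] ((\x.(let y = (\z.6) in (false || false))) (if ((let u = 7 in 5) == ((\v.v) 7)) then ((\w.(\p.2)) ((\q.q) false)) else (\r.8)))
step 3: [beta@root] (let y = (\z.6) in (false || false))
step 4: [let@root] (false || false)

Answer: let at root : (let y = (\z.6) in (false || false))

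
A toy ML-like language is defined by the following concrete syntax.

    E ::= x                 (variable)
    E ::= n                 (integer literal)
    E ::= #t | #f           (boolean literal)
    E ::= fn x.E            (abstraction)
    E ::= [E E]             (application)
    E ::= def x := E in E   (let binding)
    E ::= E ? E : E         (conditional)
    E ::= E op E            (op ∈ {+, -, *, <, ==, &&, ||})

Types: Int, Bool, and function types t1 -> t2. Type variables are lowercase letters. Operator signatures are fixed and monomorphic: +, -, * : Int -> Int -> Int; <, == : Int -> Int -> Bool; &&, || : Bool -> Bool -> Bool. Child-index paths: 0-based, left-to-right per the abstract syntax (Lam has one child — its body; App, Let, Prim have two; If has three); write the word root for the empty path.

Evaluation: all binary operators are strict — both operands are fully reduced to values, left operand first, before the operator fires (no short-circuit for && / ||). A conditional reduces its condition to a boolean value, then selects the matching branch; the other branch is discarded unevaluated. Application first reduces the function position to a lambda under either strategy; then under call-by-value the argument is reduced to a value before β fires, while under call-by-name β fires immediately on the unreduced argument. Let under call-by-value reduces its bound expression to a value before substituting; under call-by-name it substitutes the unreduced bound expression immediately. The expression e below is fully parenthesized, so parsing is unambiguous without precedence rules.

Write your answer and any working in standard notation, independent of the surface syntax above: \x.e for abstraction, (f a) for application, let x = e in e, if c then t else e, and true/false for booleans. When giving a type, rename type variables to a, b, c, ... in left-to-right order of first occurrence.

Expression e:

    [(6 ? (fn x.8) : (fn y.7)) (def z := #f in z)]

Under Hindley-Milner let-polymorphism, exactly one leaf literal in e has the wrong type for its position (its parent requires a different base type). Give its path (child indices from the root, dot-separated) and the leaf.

Derivation:
  unify Int ~ Bool
  FAIL: mismatch Int ~ Bool

Answer: 0.0 : 6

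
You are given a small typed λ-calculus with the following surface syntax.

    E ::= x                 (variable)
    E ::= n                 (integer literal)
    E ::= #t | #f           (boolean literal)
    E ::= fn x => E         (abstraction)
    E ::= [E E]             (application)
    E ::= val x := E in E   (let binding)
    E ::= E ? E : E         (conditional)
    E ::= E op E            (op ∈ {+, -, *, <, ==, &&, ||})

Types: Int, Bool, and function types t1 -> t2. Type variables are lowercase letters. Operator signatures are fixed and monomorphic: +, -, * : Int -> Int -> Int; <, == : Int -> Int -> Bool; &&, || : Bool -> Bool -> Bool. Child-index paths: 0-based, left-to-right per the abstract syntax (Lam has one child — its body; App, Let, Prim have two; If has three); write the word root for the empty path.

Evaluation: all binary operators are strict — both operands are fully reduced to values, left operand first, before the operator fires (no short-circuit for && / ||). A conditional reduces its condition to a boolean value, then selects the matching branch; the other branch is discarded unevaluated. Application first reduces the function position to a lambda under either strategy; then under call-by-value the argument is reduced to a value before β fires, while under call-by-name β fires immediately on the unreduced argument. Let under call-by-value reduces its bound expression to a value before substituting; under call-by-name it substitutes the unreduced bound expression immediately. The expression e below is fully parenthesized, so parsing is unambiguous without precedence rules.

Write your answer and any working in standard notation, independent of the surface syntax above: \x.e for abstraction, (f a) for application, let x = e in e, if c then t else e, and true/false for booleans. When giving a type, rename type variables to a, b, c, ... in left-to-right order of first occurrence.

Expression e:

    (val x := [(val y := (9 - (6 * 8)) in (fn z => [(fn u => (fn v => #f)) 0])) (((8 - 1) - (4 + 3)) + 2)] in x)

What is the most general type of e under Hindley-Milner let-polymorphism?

Answer: a -> Bool

Trace:
  unify Int ~ Int
  unify Int ~ Int
  unify Int ~ Int
  unify Int ~ Int
let y : Int
\v._ : c -> Bool
\u._ : b -> c -> Bool
  unify b -> c -> Bool ~ Int -> d
  unify b ~ Int
  unify c -> Bool ~ d
_ _ : c -> Bool
\z._ : a -> c -> Bool
  unify Int ~ Int
  unify Int ~ Int
  unify Int ~ Int
  unify Int ~ Int
  unify Int ~ Int
  unify Int ~ Int
  unify Int ~ Int
  unify Int ~ Int
  unify a -> c -> Bool ~ Int -> e
  unify a ~ Int
  unify c -> Bool ~ e
_ _ : c -> Bool
let x : forall. c -> Bool
x : f -> Bool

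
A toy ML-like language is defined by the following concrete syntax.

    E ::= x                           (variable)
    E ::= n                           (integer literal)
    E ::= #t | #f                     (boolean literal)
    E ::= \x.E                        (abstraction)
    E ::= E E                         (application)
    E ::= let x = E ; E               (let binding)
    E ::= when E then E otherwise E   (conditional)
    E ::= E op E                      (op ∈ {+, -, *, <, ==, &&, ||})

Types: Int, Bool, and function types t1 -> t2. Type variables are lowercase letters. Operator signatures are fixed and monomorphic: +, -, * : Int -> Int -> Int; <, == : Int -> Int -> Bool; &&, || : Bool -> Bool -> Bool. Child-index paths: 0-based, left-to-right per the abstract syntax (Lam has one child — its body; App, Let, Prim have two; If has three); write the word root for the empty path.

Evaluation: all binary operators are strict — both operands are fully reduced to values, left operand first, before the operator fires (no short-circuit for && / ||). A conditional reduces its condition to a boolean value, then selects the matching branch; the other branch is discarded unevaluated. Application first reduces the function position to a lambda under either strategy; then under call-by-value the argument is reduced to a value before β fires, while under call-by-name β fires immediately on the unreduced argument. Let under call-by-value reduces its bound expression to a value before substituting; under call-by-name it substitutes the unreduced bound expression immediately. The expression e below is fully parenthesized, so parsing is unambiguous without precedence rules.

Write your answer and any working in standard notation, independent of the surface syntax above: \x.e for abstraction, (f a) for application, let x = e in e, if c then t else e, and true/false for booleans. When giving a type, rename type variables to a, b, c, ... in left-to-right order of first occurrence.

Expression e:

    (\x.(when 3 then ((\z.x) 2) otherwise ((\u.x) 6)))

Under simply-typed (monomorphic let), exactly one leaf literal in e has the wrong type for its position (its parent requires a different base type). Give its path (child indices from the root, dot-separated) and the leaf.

Working:
  unify Int ~ Bool
  FAIL: mismatch Int ~ Bool

Answer: 0.0 : 3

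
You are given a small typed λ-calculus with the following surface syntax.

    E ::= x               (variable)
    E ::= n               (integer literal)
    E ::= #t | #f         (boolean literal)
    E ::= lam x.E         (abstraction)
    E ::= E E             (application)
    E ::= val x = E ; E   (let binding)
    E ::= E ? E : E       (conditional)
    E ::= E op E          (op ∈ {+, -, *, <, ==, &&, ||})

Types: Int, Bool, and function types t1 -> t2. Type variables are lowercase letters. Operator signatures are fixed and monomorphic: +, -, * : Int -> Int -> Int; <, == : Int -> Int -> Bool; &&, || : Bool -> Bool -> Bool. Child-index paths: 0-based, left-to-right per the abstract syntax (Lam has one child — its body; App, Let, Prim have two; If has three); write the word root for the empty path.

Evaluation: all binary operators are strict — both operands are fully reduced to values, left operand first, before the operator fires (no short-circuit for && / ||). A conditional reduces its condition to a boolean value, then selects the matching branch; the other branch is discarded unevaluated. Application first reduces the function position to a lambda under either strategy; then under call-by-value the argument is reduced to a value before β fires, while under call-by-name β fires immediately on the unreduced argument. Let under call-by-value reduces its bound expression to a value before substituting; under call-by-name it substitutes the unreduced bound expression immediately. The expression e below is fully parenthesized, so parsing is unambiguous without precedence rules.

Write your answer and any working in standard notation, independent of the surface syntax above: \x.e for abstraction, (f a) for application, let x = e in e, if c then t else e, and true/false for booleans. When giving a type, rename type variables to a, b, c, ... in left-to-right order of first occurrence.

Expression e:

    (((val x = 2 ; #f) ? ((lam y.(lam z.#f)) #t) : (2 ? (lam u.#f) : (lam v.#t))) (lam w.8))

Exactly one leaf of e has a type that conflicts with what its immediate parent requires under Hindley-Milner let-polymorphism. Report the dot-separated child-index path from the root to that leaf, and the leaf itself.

Answer: 0.2.0 : 2

Working:
let x : Int
  unify Bool ~ Bool
\z._ : b -> Bool
\y._ : a -> b -> Bool
  unify a -> b -> Bool ~ Bool -> c
  unify a ~ Bool
  unify b -> Bool ~ c
_ _ : b -> Bool
  unify Int ~ Bool
  FAIL: mismatch Int ~ Bool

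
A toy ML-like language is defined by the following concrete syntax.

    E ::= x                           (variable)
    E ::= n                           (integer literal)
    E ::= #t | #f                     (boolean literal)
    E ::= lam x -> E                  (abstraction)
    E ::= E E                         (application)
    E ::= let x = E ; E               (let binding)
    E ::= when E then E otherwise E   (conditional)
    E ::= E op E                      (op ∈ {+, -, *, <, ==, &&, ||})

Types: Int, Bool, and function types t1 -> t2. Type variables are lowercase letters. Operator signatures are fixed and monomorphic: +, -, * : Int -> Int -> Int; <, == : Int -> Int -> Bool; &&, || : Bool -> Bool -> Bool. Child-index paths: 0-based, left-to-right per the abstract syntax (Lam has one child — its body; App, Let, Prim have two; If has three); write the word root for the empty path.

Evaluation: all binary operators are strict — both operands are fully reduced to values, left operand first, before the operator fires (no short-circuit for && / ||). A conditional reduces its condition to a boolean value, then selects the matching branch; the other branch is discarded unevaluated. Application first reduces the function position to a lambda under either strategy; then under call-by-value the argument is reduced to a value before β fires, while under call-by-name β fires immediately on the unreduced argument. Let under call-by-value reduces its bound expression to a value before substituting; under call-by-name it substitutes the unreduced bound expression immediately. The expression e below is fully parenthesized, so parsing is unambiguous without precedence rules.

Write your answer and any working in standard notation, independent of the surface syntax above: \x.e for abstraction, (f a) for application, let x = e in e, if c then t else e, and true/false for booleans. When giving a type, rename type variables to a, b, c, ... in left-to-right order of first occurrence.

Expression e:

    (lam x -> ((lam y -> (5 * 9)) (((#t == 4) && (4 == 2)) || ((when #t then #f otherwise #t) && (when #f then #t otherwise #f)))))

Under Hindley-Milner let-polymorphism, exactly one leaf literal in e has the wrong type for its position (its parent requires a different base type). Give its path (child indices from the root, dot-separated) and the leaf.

Answer: 0.1.0.0.0 : true

Working:
  unify Int ~ Int
  unify Int ~ Int
\y._ : b -> Int
  unify Bool ~ Int
  FAIL: mismatch Bool ~ Int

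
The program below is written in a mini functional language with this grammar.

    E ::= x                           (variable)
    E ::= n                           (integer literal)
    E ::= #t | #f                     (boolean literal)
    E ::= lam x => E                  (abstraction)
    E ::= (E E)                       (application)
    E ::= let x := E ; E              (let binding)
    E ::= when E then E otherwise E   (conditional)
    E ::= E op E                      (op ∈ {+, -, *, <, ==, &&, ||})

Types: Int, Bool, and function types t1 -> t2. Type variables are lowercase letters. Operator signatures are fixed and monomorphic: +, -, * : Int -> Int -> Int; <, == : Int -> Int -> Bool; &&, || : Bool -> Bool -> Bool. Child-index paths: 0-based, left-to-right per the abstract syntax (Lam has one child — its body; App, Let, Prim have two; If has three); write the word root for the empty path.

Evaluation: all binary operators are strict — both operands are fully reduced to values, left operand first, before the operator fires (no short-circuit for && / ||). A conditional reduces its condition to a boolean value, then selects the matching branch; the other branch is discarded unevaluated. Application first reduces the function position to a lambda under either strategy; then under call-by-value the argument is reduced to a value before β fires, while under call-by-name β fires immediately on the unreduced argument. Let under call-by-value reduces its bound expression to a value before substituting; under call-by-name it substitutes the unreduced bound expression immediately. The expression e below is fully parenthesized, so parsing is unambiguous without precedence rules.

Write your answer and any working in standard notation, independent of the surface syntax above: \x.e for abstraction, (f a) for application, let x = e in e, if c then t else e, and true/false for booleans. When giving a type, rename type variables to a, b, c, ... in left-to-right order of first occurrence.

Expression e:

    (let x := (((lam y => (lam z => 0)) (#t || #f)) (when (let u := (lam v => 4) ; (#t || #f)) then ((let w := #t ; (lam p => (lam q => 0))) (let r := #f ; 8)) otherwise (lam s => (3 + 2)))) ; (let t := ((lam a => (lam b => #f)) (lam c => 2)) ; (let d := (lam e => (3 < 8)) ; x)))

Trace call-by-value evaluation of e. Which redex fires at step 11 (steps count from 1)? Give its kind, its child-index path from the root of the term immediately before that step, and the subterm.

Answer: beta at 0 : ((\a.(\b.false)) (\c.2))

Derivation:
step 0: (let x = (((\y.(\z.0)) (true || false)) (if (let u = (\v.4) in (true || false)) then ((let w = true in (\p.(\q.0))) (let r = false in 8)) else (\s.(3 + 2)))) in (let t = ((\a.(\b.false)) (\c.2)) in (let d = (\e.(3 < 8)) in x)))
step 1: [delta@0.0.1] (let x = (((\y.(\z.0)) true) (if (let u = (\v.4) in (true || false)) then ((let w = true in (\p.(\q.0))) (let r = false in 8)) else (\s.(3 + 2)))) in (let t = ((\a.(\b.false)) (\c.2)) in (let d = (\e.(3 < 8)) in x)))
step 2: [beta@0.0] (let x = ((\z.0) (if (let u = (\v.4) in (true || false)) then ((let w = true in (\p.(\q.0))) (let r = false in 8)) else (\s.(3 + 2)))) in (let t = ((\a.(\b.false)) (\c.2)) in (let d = (\e.(3 < 8)) in x)))
step 3: [let@0.1.0] (let x = ((\z.0) (if (true || false) then ((let w = true in (\p.(\q.0))) (let r = false in 8)) else (\s.(3 + 2)))) in (let t = ((\a.(\b.false)) (\c.2)) in (let d = (\e.(3 < 8)) in x)))
step 4: [delta@0.1.0] (let x = ((\z.0) (if true then ((let w = true in (\p.(\q.0))) (let r = false in 8)) else (\s.(3 + 2)))) in (let t = ((\a.(\b.false)) (\c.2)) in (let d = (\e.(3 < 8)) in x)))
step 5: [if@0.1] (let x = ((\z.0) ((let w = true in (\p.(\q.0))) (let r = false in 8))) in (let t = ((\a.(\b.false)) (\c.2)) in (let d = (\e.(3 < 8)) in x)))
step 6: [let@0.1.0] (let x = ((\z.0) ((\p.(\q.0)) (let r = false in 8))) in (let t = ((\a.(\b.false)) (\c.2)) in (let d = (\e.(3 < 8)) in x)))
step 7: [let@0.1.1] (let x = ((\z.0) ((\p.(\q.0)) 8)) in (let t = ((\a.(\b.false)) (\c.2)) in (let d = (\e.(3 < 8)) in x)))
step 8: [beta@0.1] (let x = ((\z.0) (\q.0)) in (let t = ((\a.(\b.false)) (\c.2)) in (let d = (\e.(3 < 8)) in x)))
step 9: [beta@0] (let x = 0 in (let t = ((\a.(\b.false)) (\c.2)) in (let d = (\e.(3 < 8)) in x)))
step 10: [let@root] (let t = ((\a.(\b.false)) (\c.2)) in (let d = (\e.(3 < 8)) in 0))
step 11: [beta@0] (let t = (\b.false) in (let d = (\e.(3 < 8)) in 0))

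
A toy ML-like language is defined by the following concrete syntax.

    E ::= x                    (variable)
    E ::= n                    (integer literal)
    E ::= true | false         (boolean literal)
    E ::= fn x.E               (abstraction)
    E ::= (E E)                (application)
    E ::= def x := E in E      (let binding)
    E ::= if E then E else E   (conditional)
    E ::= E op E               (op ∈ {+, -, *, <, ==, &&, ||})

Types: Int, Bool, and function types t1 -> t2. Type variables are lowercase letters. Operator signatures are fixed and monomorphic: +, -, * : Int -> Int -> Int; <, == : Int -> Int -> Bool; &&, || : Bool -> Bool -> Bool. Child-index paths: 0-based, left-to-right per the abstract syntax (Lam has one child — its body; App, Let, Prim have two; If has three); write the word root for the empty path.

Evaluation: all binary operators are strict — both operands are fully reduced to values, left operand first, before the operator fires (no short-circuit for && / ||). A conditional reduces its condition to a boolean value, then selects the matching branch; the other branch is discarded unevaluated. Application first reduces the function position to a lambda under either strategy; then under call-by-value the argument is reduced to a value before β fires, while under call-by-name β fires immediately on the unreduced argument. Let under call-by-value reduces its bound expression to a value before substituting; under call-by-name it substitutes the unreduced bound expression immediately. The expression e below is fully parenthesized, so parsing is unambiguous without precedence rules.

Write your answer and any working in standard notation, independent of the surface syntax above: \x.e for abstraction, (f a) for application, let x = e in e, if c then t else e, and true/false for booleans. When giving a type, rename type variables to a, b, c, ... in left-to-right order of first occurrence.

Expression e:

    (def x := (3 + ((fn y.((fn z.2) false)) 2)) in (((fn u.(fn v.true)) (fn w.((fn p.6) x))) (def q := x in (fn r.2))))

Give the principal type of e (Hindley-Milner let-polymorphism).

Answer: Bool

Derivation:
  unify Int ~ Int
\z._ : b -> Int
  unify b -> Int ~ Bool -> c
  unify b ~ Bool
  unify Int ~ c
_ _ : Int
\y._ : a -> Int
  unify a -> Int ~ Int -> d
  unify a ~ Int
  unify Int ~ d
_ _ : Int
  unify Int ~ Int
let x : Int
\v._ : f -> Bool
\u._ : e -> f -> Bool
\p._ : h -> Int
x : Int
  unify h -> Int ~ Int -> i
  unify h ~ Int
  unify Int ~ i
_ _ : Int
\w._ : g -> Int
  unify e -> f -> Bool ~ (g -> Int) -> j
  unify e ~ g -> Int
  unify f -> Bool ~ j
_ _ : f -> Bool
x : Int
let q : Int
\r._ : k -> Int
  unify f -> Bool ~ (k -> Int) -> l
  unify f ~ k -> Int
  unify Bool ~ l
_ _ : Bool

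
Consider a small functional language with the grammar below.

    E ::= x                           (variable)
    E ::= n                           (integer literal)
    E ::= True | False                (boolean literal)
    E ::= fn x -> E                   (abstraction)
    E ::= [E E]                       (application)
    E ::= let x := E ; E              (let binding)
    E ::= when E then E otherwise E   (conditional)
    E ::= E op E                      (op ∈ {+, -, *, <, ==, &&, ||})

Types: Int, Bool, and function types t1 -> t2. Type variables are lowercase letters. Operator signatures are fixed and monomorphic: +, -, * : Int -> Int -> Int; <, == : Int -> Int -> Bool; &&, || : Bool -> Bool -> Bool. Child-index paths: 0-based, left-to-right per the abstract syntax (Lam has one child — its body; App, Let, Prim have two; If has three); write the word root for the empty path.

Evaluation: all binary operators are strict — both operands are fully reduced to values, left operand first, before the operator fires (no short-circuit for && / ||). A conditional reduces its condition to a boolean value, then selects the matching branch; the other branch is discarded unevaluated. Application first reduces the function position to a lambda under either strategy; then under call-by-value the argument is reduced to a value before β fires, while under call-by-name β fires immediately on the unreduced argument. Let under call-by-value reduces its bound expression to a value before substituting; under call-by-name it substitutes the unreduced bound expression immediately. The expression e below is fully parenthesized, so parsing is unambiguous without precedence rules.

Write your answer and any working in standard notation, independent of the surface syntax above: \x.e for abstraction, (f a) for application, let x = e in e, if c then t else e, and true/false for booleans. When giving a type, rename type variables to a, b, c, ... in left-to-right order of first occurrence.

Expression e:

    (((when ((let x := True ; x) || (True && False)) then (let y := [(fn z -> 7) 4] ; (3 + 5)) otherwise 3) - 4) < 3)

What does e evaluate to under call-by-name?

Trace:
step 0: (((if ((let x = true in x) || (true && false)) then (let y = ((\z.7) 4) in (3 + 5)) else 3) - 4) < 3)
step 1: [let@0.0.0.0] (((if (true || (true && false)) then (let y = ((\z.7) 4) in (3 + 5)) else 3) - 4) < 3)
step 2: [delta@0.0.0.1] (((if (true || false) then (let y = ((\z.7) 4) in (3 + 5)) else 3) - 4) < 3)
step 3: [delta@0.0.0] (((if true then (let y = ((\z.7) 4) in (3 + 5)) else 3) - 4) < 3)
step 4: [if@0.0] (((let y = ((\z.7) 4) in (3 + 5)) - 4) < 3)
step 5: [let@0.0] (((3 + 5) - 4) < 3)
step 6: [delta@0.0] ((8 - 4) < 3)
step 7: [delta@0] (4 < 3)
step 8: [delta@root] false

Answer: false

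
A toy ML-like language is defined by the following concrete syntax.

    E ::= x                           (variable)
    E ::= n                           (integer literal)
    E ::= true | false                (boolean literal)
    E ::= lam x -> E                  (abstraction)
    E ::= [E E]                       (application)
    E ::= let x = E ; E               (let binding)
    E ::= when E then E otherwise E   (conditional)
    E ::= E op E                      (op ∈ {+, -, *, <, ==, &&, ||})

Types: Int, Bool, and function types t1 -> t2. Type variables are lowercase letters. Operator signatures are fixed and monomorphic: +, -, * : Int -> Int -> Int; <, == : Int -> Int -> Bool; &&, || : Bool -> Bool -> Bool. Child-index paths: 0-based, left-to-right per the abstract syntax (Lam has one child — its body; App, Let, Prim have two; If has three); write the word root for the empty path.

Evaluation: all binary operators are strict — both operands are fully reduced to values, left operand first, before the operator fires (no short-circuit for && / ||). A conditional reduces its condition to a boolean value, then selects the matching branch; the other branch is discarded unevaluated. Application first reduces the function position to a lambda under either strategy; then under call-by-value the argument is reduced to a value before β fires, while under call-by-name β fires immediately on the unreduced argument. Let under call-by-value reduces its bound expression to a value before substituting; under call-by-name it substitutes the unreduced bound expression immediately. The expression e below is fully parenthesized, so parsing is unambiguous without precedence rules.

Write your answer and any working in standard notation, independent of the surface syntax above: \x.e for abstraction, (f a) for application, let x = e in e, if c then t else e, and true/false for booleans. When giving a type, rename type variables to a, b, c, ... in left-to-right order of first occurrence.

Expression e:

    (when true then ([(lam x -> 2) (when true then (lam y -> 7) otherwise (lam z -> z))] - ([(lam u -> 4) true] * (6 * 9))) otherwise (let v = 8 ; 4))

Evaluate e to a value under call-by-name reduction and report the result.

Derivation:
step 0: (if true then (((\x.2) (if true then (\y.7) else (\z.z))) - (((\u.4) true) * (6 * 9))) else (let v = 8 in 4))
step 1: [if@root] (((\x.2) (if true then (\y.7) else (\z.z))) - (((\u.4) true) * (6 * 9)))
step 2: [beta@0] (2 - (((\u.4) true) * (6 * 9)))
step 3: [beta@1.0] (2 - (4 * (6 * 9)))
step 4: [delta@1.1] (2 - (4 * 54))
step 5: [delta@1] (2 - 216)
step 6: [delta@root] -214

Answer: -214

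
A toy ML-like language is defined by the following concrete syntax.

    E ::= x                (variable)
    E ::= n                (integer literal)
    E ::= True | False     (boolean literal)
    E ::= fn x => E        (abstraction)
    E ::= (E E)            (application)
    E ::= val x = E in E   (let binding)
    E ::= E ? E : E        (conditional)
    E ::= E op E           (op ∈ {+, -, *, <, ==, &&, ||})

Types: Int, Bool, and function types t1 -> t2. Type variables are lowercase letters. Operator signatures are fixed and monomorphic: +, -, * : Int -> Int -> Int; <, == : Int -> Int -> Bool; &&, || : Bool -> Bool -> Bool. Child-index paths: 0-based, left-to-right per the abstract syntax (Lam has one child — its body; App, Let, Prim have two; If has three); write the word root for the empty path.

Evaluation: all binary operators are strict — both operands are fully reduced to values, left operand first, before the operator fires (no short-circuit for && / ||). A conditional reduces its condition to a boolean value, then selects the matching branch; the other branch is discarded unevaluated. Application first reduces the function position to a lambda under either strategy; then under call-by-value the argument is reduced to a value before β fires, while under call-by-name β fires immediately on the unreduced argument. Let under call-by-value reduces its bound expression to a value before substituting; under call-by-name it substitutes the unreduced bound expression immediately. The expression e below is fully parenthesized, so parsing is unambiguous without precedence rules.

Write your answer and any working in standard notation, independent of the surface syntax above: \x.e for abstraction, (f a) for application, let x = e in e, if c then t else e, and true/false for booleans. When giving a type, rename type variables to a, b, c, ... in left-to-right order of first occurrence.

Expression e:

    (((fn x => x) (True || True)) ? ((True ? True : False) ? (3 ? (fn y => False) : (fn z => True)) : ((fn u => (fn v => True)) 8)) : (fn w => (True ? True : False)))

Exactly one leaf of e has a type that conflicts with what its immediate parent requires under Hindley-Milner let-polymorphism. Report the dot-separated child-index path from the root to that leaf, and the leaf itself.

Derivation:
x : a
\x._ : a -> a
  unify Bool ~ Bool
  unify Bool ~ Bool
  unify a -> a ~ Bool -> b
  unify a ~ Bool
  unify Bool ~ b
_ _ : Bool
  unify Bool ~ Bool
  unify Bool ~ Bool
  unify Bool ~ Bool
  unify Bool ~ Bool
  unify Int ~ Bool
  FAIL: mismatch Int ~ Bool

Answer: 1.1.0 : 3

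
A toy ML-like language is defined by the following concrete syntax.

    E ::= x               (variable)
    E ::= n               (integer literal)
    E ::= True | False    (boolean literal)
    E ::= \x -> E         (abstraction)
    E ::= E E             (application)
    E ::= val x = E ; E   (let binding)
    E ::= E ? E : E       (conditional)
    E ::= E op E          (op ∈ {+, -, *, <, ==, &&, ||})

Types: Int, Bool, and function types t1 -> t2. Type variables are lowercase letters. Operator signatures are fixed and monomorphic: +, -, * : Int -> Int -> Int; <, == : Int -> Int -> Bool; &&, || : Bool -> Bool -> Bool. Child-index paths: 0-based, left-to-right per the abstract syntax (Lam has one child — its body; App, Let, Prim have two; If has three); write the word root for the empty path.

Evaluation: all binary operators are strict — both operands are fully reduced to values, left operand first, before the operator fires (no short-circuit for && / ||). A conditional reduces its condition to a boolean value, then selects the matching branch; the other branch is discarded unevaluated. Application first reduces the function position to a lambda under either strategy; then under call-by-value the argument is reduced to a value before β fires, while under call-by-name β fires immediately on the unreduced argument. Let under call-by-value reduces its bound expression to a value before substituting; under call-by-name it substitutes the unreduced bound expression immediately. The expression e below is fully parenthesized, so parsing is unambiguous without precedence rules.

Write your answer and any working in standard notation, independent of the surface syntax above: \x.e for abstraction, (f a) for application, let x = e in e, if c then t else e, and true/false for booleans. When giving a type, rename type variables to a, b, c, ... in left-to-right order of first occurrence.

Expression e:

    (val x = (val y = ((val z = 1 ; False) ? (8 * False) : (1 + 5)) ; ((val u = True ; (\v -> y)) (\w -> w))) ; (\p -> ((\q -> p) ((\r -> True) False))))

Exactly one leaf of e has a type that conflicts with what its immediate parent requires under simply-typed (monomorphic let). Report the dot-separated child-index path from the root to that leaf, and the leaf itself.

Answer: 0.0.1.1 : false

Trace:
let z : Int
  unify Bool ~ Bool
  unify Int ~ Int
  unify Bool ~ Int
  FAIL: mismatch Bool ~ Int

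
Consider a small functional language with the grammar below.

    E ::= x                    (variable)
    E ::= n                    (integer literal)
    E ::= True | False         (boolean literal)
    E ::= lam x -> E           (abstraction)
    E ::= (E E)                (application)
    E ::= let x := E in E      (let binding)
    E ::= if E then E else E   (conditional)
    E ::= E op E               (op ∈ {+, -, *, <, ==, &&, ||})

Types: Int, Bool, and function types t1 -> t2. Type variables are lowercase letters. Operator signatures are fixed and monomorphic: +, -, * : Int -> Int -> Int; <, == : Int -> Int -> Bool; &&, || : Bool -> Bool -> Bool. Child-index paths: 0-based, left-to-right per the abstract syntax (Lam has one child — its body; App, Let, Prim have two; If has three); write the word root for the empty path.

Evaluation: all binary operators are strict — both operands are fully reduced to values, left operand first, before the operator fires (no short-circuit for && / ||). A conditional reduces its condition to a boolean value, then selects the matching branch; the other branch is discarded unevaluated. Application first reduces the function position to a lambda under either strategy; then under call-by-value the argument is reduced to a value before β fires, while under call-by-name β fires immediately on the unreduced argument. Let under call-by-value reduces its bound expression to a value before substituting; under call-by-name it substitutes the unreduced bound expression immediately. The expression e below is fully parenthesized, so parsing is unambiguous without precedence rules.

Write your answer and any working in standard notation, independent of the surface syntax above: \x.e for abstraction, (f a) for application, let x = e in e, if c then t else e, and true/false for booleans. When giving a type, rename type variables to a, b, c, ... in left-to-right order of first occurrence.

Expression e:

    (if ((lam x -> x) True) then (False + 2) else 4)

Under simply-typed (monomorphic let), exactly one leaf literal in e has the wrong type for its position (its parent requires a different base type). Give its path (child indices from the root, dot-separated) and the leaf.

Working:
x : a
\x._ : a -> a
  unify a -> a ~ Bool -> b
  unify a ~ Bool
  unify Bool ~ b
_ _ : Bool
  unify Bool ~ Bool
  unify Bool ~ Int
  FAIL: mismatch Bool ~ Int

Answer: 1.0 : false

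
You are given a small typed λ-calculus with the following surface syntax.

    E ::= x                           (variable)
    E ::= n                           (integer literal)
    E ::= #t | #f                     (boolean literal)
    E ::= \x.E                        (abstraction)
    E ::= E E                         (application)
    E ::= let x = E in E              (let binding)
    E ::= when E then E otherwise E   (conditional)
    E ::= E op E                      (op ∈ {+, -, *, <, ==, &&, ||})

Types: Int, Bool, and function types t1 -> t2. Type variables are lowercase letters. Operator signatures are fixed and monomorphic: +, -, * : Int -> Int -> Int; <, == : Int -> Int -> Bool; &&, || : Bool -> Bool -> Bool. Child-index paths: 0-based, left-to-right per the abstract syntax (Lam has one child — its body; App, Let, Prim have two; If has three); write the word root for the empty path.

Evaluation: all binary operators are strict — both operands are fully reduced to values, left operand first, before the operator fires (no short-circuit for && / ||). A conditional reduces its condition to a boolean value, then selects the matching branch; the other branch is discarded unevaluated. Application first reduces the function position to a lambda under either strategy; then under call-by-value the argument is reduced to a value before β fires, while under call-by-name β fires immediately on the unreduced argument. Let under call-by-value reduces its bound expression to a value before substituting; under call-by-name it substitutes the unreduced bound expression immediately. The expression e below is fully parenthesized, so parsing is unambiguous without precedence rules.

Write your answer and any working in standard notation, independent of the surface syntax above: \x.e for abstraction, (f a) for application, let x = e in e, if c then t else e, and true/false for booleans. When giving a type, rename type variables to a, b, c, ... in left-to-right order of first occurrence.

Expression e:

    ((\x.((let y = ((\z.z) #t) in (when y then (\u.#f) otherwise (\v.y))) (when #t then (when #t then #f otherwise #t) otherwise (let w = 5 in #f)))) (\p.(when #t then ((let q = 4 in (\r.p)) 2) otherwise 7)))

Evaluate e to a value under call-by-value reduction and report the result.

Derivation:
step 0: ((\x.((let y = ((\z.z) true) in (if y then (\u.false) else (\v.y))) (if true then (if true then false else true) else (let w = 5 in false)))) (\p.(if true then ((let q = 4 in (\r.p)) 2) else 7)))
step 1: [beta@root] ((let y = ((\z.z) true) in (if y then (\u.false) else (\v.y))) (if true then (if true then false else true) else (let w = 5 in false)))
step 2: [beta@0.0] ((let y = true in (if y then (\u.false) else (\v.y))) (if true then (if true then false else true) else (let w = 5 in false)))
step 3: [let@0] ((if true then (\u.false) else (\v.true)) (if true then (if true then false else true) else (let w = 5 in false)))
step 4: [if@0] ((\u.false) (if true then (if true then false else true) else (let w = 5 in false)))
step 5: [if@1] ((\u.false) (if true then false else true))
step 6: [if@1] ((\u.false) false)
step 7: [beta@root] false

Answer: false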